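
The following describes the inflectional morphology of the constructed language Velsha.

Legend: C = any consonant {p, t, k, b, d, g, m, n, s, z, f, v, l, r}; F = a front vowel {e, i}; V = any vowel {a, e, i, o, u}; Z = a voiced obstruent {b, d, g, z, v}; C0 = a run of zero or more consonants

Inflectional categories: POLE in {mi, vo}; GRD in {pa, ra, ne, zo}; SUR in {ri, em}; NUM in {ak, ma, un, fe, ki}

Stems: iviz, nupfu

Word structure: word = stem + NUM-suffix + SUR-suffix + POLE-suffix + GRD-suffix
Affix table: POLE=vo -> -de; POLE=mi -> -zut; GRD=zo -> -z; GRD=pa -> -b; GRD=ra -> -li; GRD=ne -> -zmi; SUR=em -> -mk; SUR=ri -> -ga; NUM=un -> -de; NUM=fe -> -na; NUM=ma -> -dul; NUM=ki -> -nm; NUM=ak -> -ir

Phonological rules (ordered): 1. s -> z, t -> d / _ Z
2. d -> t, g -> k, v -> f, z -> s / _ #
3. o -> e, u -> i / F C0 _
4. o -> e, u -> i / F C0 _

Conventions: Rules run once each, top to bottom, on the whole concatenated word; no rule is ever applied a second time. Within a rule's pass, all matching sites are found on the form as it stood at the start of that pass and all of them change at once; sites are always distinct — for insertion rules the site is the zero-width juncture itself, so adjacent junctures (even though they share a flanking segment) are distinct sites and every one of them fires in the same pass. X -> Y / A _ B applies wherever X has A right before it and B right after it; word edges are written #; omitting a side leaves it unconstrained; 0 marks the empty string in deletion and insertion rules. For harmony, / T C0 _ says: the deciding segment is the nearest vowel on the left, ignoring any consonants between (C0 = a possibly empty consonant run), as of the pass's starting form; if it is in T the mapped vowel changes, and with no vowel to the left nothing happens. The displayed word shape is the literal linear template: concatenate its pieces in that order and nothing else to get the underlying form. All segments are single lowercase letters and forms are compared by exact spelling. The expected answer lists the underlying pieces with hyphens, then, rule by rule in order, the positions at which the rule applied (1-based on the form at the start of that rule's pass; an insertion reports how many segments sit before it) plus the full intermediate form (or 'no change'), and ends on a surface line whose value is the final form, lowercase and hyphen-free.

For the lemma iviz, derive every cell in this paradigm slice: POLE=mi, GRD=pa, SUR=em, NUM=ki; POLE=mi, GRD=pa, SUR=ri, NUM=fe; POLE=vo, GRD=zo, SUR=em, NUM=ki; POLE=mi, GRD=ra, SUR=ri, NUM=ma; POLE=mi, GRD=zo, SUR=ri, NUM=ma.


cell POLE=mi, GRD=pa, SUR=em, NUM=ki:
underlying: iviz-nm-mk-zut-b
1. s -> z, t -> d / _ Z: fires at position(s) 11: iviznmmkzudb
2. d -> t, g -> k, v -> f, z -> s / _ #: no change
3. o -> e, u -> i / F C0 _: fires at position(s) 10: iviznmmkzidb
4. o -> e, u -> i / F C0 _: no change
surface: iviznmmkzidb

cell POLE=mi, GRD=pa, SUR=ri, NUM=fe:
underlying: iviz-na-ga-zut-b
1. s -> z, t -> d / _ Z: fires at position(s) 11: iviznagazudb
2. d -> t, g -> k, v -> f, z -> s / _ #: no change
3. o -> e, u -> i / F C0 _: no change
4. o -> e, u -> i / F C0 _: no change
surface: iviznagazudb

cell POLE=vo, GRD=zo, SUR=em, NUM=ki:
underlying: iviz-nm-mk-de-z
1. s -> z, t -> d / _ Z: no change
2. d -> t, g -> k, v -> f, z -> s / _ #: fires at position(s) 11: iviznmmkdes
3. o -> e, u -> i / F C0 _: no change
4. o -> e, u -> i / F C0 _: no change
surface: iviznmmkdes

cell POLE=mi, GRD=ra, SUR=ri, NUM=ma:
underlying: iviz-dul-ga-zut-li
1. s -> z, t -> d / _ Z: no change
2. d -> t, g -> k, v -> f, z -> s / _ #: no change
3. o -> e, u -> i / F C0 _: fires at position(s) 6: ivizdilgazutli
4. o -> e, u -> i / F C0 _: no change
surface: ivizdilgazutli

cell POLE=mi, GRD=zo, SUR=ri, NUM=ma:
underlying: iviz-dul-ga-zut-z
1. s -> z, t -> d / _ Z: fires at position(s) 12: ivizdulgazudz
2. d -> t, g -> k, v -> f, z -> s / _ #: fires at position(s) 13: ivizdulgazuds
3. o -> e, u -> i / F C0 _: fires at position(s) 6: ivizdilgazuds
4. o -> e, u -> i / F C0 _: no change
surface: ivizdilgazuds


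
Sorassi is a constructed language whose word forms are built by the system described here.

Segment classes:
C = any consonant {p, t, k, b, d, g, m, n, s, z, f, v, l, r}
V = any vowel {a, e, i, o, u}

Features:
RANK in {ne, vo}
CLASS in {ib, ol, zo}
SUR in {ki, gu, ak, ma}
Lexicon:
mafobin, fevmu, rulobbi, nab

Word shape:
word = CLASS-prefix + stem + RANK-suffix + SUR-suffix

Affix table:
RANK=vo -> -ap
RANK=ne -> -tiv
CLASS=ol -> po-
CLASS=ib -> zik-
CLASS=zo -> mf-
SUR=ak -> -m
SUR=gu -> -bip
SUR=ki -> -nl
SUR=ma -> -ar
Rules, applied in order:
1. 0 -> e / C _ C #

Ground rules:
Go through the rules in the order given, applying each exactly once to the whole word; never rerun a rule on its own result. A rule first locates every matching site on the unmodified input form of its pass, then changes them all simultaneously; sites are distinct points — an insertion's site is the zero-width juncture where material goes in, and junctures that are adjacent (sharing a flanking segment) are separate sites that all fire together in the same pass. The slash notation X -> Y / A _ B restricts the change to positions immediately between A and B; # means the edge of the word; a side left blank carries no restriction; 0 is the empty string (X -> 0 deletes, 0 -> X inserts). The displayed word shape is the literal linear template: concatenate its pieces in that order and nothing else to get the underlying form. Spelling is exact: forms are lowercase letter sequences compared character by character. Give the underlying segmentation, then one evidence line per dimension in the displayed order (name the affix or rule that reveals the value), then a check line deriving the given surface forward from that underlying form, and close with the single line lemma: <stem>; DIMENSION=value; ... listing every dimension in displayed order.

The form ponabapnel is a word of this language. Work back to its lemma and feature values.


underlying: po-nab-ap-nl
RANK=vo - signalled by the affix -ap
CLASS=ol - signalled by the affix po-
SUR=ki - signalled by the affix -nl
check: ponabapnl -> ponabapnel
lemma: nab; RANK=vo; CLASS=ol; SUR=ki


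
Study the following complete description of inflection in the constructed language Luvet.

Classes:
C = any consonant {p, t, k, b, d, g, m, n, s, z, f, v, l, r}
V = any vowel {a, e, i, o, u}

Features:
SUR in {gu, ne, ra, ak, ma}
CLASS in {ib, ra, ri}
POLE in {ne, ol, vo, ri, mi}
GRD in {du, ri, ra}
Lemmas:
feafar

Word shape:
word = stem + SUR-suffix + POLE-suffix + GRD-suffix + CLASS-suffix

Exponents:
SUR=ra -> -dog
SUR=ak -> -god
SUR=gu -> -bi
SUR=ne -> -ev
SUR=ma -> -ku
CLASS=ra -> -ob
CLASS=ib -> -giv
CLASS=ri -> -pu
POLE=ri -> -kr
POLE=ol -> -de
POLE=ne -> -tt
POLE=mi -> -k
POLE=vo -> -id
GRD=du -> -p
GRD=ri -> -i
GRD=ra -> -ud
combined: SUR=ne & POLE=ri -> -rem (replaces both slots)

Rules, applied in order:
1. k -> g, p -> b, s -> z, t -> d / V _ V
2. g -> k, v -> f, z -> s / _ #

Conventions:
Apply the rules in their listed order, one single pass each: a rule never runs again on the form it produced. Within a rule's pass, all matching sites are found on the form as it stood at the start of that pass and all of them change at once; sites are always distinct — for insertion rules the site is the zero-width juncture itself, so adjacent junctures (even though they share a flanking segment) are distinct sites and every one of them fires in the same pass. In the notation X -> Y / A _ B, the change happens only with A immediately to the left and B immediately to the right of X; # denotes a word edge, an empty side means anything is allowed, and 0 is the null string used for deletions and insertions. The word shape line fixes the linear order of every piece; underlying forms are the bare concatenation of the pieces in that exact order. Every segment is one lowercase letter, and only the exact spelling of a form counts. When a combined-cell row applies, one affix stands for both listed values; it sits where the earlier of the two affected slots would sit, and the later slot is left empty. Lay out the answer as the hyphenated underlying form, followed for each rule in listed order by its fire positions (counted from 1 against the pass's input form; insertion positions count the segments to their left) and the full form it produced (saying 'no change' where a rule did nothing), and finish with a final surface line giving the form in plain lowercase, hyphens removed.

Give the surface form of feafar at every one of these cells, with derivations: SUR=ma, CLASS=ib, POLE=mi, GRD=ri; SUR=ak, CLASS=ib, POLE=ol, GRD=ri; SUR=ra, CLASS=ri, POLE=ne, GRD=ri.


cell SUR=ma, CLASS=ib, POLE=mi, GRD=ri:
underlying: feafar-ku-k-i-giv
1. k -> g, p -> b, s -> z, t -> d / V _ V: fires at position(s) 9: feafarkugigiv
2. g -> k, v -> f, z -> s / _ #: fires at position(s) 13: feafarkugigif
surface: feafarkugigif

cell SUR=ak, CLASS=ib, POLE=ol, GRD=ri:
underlying: feafar-god-de-i-giv
1. k -> g, p -> b, s -> z, t -> d / V _ V: no change
2. g -> k, v -> f, z -> s / _ #: fires at position(s) 15: feafargoddeigif
surface: feafargoddeigif

cell SUR=ra, CLASS=ri, POLE=ne, GRD=ri:
underlying: feafar-dog-tt-i-pu
1. k -> g, p -> b, s -> z, t -> d / V _ V: fires at position(s) 13: feafardogttibu
2. g -> k, v -> f, z -> s / _ #: no change
surface: feafardogttibu


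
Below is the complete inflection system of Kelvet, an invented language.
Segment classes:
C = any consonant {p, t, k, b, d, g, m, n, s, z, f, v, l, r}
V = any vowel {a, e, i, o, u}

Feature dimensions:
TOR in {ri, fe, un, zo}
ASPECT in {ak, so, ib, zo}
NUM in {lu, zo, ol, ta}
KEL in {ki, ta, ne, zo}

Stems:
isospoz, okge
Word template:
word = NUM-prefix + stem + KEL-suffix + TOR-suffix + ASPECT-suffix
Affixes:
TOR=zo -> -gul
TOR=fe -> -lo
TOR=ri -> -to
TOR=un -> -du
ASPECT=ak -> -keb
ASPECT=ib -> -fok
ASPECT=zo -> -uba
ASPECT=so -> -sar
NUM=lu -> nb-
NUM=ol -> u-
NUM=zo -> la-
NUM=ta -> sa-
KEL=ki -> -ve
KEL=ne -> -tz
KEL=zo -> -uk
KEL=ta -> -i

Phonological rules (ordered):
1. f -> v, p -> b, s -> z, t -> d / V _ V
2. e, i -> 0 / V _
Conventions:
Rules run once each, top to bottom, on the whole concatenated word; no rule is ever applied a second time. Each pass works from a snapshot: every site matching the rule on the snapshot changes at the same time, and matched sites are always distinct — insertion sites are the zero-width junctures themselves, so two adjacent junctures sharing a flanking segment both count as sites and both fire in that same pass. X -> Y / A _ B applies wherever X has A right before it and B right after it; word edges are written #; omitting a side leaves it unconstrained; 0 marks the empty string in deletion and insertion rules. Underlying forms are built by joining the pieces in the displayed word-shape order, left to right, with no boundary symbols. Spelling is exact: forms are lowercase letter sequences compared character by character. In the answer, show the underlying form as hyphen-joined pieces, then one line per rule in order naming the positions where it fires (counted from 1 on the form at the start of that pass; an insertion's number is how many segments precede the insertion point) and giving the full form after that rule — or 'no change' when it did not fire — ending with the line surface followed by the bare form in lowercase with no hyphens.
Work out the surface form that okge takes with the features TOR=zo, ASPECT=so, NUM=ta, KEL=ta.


underlying: sa-okge-i-gul-sar
1. f -> v, p -> b, s -> z, t -> d / V _ V: no change
2. e, i -> 0 / V _: fires at position(s) 7: saokgegulsar
surface: saokgegulsar


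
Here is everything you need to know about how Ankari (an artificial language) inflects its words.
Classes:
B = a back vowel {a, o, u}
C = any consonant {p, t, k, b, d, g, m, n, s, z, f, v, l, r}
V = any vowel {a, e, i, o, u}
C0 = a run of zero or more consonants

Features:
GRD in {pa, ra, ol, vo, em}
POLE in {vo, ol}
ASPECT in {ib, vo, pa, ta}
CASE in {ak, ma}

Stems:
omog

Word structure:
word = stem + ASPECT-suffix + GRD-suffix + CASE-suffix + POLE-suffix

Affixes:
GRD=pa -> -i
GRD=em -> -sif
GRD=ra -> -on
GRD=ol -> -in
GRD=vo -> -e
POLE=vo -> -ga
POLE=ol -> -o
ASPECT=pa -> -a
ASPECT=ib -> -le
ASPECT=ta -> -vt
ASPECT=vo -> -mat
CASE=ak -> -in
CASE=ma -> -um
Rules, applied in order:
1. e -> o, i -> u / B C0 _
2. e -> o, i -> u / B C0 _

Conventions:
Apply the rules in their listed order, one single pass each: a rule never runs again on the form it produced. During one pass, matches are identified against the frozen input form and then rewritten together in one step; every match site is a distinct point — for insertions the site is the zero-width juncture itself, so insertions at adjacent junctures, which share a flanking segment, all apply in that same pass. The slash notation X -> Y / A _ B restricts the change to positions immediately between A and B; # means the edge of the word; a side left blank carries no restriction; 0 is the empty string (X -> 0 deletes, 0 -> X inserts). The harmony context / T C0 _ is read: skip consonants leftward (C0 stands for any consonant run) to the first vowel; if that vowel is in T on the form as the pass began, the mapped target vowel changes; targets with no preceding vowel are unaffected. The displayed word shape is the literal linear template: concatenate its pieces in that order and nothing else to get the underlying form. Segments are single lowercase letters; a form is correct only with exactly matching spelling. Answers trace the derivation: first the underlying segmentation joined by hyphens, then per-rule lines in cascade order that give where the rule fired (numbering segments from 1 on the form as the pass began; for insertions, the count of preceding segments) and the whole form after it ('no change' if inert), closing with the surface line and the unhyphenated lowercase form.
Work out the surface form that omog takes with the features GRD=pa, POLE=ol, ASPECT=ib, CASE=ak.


underlying: omog-le-i-in-o
1. e -> o, i -> u / B C0 _: fires at position(s) 6: omogloiino
2. e -> o, i -> u / B C0 _: fires at position(s) 7: omoglouino
surface: omoglouino


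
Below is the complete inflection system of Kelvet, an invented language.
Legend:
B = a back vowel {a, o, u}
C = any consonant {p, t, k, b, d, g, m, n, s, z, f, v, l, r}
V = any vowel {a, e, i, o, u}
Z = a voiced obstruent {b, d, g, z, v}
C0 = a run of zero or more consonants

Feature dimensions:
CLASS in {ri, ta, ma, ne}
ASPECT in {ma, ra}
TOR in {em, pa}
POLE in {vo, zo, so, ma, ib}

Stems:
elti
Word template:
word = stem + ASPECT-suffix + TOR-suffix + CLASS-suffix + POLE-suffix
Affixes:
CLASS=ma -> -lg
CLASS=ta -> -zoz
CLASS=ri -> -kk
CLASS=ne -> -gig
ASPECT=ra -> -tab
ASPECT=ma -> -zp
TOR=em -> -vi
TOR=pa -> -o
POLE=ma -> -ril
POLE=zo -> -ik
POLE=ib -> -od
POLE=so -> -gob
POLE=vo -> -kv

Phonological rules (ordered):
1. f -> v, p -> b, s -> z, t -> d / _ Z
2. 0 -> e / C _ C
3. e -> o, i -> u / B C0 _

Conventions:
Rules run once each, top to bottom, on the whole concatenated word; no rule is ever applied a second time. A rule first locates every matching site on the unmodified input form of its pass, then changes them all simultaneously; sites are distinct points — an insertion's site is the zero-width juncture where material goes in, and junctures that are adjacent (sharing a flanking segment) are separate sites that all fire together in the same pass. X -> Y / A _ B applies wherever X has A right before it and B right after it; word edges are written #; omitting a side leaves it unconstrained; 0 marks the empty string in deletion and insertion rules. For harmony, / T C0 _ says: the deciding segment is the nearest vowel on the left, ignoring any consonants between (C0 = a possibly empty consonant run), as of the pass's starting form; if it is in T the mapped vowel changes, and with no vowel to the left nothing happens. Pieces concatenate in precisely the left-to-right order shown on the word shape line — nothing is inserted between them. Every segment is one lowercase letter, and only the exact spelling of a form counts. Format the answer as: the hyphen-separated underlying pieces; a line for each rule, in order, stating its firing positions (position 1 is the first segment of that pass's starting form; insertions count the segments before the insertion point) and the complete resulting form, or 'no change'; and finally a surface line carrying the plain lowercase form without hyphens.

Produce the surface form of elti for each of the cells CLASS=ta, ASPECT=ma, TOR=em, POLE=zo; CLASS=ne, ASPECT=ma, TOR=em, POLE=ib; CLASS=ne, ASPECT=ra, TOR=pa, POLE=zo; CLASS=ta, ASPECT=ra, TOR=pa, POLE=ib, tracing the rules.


cell CLASS=ta, ASPECT=ma, TOR=em, POLE=zo:
underlying: elti-zp-vi-zoz-ik
1. f -> v, p -> b, s -> z, t -> d / _ Z: fires at position(s) 6: eltizbvizozik
2. 0 -> e / C _ C: inserts after position(s) 2, 5, 6: eletizebevizozik
3. e -> o, i -> u / B C0 _: fires at position(s) 15: eletizebevizozuk
surface: eletizebevizozuk

cell CLASS=ne, ASPECT=ma, TOR=em, POLE=ib:
underlying: elti-zp-vi-gig-od
1. f -> v, p -> b, s -> z, t -> d / _ Z: fires at position(s) 6: eltizbvigigod
2. 0 -> e / C _ C: inserts after position(s) 2, 5, 6: eletizebevigigod
3. e -> o, i -> u / B C0 _: no change
surface: eletizebevigigod

cell CLASS=ne, ASPECT=ra, TOR=pa, POLE=zo:
underlying: elti-tab-o-gig-ik
1. f -> v, p -> b, s -> z, t -> d / _ Z: no change
2. 0 -> e / C _ C: inserts after position(s) 2: eletitabogigik
3. e -> o, i -> u / B C0 _: fires at position(s) 11: eletitabogugik
surface: eletitabogugik

cell CLASS=ta, ASPECT=ra, TOR=pa, POLE=ib:
underlying: elti-tab-o-zoz-od
1. f -> v, p -> b, s -> z, t -> d / _ Z: no change
2. 0 -> e / C _ C: inserts after position(s) 2: eletitabozozod
3. e -> o, i -> u / B C0 _: no change
surface: eletitabozozod


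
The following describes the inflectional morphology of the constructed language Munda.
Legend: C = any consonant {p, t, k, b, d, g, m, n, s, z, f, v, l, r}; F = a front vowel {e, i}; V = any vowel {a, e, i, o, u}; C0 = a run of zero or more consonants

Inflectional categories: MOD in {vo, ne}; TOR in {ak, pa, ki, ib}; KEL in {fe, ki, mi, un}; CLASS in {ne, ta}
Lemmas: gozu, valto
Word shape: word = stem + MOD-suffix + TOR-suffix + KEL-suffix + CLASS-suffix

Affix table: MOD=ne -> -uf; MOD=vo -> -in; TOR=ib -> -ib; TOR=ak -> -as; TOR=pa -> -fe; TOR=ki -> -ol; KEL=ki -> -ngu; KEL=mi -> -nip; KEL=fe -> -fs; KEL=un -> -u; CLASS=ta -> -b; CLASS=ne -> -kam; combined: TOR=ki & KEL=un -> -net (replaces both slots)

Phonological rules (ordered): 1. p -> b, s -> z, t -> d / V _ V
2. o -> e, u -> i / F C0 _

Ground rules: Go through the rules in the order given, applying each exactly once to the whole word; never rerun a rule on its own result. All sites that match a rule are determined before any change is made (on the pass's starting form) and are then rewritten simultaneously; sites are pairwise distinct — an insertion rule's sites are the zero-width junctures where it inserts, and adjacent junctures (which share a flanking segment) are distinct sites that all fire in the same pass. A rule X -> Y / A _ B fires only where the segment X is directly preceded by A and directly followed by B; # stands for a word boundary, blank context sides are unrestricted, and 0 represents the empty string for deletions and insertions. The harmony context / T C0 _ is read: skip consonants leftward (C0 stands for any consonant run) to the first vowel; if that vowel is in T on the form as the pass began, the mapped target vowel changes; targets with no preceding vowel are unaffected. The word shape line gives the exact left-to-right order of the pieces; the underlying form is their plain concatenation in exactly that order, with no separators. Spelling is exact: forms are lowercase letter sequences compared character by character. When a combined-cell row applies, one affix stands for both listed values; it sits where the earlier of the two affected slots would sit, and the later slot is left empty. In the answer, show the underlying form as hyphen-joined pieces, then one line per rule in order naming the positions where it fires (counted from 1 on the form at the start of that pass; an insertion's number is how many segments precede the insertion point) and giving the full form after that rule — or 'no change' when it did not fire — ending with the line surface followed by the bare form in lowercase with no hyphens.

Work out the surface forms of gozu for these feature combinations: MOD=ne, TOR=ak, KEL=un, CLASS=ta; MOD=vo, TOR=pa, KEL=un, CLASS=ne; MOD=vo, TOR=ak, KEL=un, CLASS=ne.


cell MOD=ne, TOR=ak, KEL=un, CLASS=ta:
underlying: gozu-uf-as-u-b
1. p -> b, s -> z, t -> d / V _ V: fires at position(s) 8: gozuufazub
2. o -> e, u -> i / F C0 _: no change
surface: gozuufazub

cell MOD=vo, TOR=pa, KEL=un, CLASS=ne:
underlying: gozu-in-fe-u-kam
1. p -> b, s -> z, t -> d / V _ V: no change
2. o -> e, u -> i / F C0 _: fires at position(s) 9: gozuinfeikam
surface: gozuinfeikam

cell MOD=vo, TOR=ak, KEL=un, CLASS=ne:
underlying: gozu-in-as-u-kam
1. p -> b, s -> z, t -> d / V _ V: fires at position(s) 8: gozuinazukam
2. o -> e, u -> i / F C0 _: no change
surface: gozuinazukam


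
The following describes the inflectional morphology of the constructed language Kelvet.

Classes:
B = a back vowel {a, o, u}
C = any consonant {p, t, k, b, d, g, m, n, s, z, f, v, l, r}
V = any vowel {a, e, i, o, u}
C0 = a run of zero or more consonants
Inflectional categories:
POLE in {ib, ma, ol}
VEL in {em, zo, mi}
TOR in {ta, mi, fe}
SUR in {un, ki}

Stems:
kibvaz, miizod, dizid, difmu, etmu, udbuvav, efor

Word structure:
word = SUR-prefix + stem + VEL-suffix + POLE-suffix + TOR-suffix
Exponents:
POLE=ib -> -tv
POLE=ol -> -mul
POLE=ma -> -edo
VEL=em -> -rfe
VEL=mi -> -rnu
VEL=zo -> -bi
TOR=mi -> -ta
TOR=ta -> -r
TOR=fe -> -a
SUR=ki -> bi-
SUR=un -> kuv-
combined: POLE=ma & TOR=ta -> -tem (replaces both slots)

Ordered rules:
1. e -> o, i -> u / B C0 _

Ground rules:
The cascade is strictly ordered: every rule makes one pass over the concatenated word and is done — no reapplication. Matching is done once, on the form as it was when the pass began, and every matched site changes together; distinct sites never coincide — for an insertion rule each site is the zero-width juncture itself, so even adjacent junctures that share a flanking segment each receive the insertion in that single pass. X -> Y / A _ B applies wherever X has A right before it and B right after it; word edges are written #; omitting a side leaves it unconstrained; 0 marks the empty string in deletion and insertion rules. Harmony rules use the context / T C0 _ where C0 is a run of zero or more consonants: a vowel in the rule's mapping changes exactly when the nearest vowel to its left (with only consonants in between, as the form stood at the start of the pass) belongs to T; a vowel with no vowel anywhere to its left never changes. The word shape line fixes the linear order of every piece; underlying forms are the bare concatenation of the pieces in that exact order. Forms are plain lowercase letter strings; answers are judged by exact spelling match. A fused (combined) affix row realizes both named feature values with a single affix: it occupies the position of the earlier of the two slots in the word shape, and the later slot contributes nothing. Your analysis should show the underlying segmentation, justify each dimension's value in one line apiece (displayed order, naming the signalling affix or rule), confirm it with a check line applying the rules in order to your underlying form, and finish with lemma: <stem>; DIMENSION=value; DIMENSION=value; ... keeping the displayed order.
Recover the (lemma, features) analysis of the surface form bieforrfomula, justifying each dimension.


underlying: bi-efor-rfe-mul-a
POLE=ol - signalled by the affix -mul
VEL=em - signalled by the affix -rfe
TOR=fe - signalled by the affix -a
SUR=ki - signalled by the affix bi-
check: bieforrfemula -> bieforrfomula
lemma: efor; POLE=ol; VEL=em; TOR=fe; SUR=ki


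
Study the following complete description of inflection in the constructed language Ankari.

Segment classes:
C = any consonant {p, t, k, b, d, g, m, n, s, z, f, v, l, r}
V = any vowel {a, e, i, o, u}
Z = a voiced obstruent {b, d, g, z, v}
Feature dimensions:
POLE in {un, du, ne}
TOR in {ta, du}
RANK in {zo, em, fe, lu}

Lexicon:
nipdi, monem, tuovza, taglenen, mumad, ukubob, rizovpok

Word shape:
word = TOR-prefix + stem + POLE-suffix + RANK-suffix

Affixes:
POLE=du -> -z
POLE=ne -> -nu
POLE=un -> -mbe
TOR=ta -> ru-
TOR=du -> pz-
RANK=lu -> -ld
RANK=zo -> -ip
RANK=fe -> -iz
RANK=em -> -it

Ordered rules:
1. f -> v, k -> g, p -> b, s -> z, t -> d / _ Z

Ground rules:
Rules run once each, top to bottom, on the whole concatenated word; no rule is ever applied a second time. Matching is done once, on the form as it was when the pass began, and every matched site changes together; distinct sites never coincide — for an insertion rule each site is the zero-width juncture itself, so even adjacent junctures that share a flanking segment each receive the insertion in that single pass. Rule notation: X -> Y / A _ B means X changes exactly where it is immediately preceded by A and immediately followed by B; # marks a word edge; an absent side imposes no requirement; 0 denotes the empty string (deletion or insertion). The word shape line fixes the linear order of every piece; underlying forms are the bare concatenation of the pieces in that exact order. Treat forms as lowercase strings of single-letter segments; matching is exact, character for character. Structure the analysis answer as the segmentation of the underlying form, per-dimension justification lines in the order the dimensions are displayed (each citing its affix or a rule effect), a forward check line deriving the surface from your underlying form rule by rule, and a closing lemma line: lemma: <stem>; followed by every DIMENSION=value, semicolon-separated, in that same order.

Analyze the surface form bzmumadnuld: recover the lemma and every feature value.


underlying: pz-mumad-nu-ld
POLE=ne - signalled by the affix -nu
TOR=du - signalled by the affix pz-
RANK=lu - signalled by the affix -ld
check: pzmumadnuld -> bzmumadnuld
lemma: mumad; POLE=ne; TOR=du; RANK=lu


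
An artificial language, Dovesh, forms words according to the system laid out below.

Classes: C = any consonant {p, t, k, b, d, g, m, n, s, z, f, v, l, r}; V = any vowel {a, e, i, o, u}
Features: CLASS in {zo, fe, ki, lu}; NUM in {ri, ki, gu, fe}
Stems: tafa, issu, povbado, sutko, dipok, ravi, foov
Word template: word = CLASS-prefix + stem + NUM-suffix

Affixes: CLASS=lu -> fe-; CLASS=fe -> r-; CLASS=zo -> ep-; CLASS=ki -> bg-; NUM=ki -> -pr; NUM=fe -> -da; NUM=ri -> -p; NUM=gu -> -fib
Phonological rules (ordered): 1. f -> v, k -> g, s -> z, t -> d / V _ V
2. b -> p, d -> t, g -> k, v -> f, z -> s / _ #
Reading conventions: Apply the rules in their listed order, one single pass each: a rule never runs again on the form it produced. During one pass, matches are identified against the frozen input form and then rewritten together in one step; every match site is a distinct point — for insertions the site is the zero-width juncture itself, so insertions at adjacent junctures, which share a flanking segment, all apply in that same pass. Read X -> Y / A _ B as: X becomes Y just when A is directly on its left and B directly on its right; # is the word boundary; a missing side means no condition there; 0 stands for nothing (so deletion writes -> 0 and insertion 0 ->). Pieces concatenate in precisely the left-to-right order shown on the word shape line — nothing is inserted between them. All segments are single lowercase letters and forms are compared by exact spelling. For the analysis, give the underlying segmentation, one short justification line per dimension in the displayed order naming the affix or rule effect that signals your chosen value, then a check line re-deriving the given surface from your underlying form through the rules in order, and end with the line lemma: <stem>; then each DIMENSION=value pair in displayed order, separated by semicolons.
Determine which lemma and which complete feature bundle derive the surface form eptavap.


underlying: ep-tafa-p
CLASS=zo - signalled by the affix ep-
NUM=ri - signalled by the affix -p
check: eptafap -> eptavap -> eptavap
lemma: tafa; CLASS=zo; NUM=ri


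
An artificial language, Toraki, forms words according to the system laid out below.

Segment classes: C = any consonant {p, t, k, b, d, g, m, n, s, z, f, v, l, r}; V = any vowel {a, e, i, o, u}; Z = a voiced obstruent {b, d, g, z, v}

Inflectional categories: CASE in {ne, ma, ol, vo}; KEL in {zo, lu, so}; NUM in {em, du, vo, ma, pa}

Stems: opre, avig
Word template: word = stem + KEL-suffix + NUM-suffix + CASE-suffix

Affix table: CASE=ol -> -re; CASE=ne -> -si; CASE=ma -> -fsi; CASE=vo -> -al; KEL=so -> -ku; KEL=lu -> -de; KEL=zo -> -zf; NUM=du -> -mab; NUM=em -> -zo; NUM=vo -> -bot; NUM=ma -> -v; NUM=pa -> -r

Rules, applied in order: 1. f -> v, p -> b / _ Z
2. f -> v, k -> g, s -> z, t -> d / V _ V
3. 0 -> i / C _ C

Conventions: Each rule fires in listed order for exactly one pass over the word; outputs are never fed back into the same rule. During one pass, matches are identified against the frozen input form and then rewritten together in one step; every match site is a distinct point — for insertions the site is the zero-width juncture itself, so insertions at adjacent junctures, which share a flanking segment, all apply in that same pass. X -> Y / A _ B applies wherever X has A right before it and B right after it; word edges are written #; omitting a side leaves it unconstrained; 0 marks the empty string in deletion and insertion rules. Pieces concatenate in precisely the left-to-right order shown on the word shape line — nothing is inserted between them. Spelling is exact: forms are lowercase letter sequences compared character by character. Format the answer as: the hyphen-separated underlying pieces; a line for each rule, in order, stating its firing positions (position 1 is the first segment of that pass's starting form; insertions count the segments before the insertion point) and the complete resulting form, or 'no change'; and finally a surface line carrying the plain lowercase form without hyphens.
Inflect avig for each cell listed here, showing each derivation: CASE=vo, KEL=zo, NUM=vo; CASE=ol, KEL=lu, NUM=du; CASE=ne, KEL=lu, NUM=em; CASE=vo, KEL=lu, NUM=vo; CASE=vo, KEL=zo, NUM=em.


cell CASE=vo, KEL=zo, NUM=vo:
underlying: avig-zf-bot-al
1. f -> v, p -> b / _ Z: fires at position(s) 6: avigzvbotal
2. f -> v, k -> g, s -> z, t -> d / V _ V: fires at position(s) 9: avigzvbodal
3. 0 -> i / C _ C: inserts after position(s) 4, 5, 6: avigizivibodal
surface: avigizivibodal

cell CASE=ol, KEL=lu, NUM=du:
underlying: avig-de-mab-re
1. f -> v, p -> b / _ Z: no change
2. f -> v, k -> g, s -> z, t -> d / V _ V: no change
3. 0 -> i / C _ C: inserts after position(s) 4, 9: avigidemabire
surface: avigidemabire

cell CASE=ne, KEL=lu, NUM=em:
underlying: avig-de-zo-si
1. f -> v, p -> b / _ Z: no change
2. f -> v, k -> g, s -> z, t -> d / V _ V: fires at position(s) 9: avigdezozi
3. 0 -> i / C _ C: inserts after position(s) 4: avigidezozi
surface: avigidezozi

cell CASE=vo, KEL=lu, NUM=vo:
underlying: avig-de-bot-al
1. f -> v, p -> b / _ Z: no change
2. f -> v, k -> g, s -> z, t -> d / V _ V: fires at position(s) 9: avigdebodal
3. 0 -> i / C _ C: inserts after position(s) 4: avigidebodal
surface: avigidebodal

cell CASE=vo, KEL=zo, NUM=em:
underlying: avig-zf-zo-al
1. f -> v, p -> b / _ Z: fires at position(s) 6: avigzvzoal
2. f -> v, k -> g, s -> z, t -> d / V _ V: no change
3. 0 -> i / C _ C: inserts after position(s) 4, 5, 6: avigizivizoal
surface: avigizivizoal


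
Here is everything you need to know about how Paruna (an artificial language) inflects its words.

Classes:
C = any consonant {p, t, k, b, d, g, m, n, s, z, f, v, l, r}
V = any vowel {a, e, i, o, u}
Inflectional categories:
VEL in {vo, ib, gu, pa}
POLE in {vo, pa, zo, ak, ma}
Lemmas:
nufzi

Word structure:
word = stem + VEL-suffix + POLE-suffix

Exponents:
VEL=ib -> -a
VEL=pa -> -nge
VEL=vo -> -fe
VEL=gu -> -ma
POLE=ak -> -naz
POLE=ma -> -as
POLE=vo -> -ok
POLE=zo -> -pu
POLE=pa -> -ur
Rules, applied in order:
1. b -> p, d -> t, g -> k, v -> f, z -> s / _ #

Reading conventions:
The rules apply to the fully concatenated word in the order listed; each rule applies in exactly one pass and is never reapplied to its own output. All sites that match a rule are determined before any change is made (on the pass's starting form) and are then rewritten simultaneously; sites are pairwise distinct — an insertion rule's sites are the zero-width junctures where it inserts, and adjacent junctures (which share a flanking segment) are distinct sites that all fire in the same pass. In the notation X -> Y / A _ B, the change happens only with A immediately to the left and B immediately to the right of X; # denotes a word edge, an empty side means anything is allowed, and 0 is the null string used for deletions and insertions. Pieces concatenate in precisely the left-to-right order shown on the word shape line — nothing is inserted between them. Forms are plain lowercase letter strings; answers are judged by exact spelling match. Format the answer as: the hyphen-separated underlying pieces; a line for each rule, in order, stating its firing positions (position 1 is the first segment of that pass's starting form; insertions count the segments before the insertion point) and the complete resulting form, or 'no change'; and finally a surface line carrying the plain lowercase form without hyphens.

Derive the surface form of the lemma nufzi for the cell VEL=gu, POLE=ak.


underlying: nufzi-ma-naz
1. b -> p, d -> t, g -> k, v -> f, z -> s / _ #: fires at position(s) 10: nufzimanas
surface: nufzimanas


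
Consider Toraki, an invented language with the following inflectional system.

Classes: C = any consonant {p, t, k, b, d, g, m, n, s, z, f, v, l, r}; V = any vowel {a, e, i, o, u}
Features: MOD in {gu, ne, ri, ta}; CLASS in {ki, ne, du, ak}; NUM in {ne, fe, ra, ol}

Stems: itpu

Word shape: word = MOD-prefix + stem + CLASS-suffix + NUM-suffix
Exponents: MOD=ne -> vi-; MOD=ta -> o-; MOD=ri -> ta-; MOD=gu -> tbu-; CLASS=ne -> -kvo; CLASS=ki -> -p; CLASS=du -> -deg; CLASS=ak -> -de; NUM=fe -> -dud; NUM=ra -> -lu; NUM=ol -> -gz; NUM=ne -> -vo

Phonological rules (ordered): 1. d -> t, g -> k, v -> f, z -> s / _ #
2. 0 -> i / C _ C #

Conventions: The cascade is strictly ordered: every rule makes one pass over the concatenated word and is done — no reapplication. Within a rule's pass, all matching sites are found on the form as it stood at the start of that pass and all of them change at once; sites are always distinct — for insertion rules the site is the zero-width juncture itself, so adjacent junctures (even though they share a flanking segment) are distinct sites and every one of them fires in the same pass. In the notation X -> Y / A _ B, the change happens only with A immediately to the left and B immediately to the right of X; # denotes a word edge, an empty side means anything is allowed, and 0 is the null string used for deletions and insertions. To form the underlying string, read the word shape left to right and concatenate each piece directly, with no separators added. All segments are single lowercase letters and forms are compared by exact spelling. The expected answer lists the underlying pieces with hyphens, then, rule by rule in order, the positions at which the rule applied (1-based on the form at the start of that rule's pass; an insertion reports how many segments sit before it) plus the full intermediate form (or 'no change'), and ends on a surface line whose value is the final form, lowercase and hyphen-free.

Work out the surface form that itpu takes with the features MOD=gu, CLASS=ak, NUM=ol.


underlying: tbu-itpu-de-gz
1. d -> t, g -> k, v -> f, z -> s / _ #: fires at position(s) 11: tbuitpudegs
2. 0 -> i / C _ C #: inserts after position(s) 10: tbuitpudegis
surface: tbuitpudegis


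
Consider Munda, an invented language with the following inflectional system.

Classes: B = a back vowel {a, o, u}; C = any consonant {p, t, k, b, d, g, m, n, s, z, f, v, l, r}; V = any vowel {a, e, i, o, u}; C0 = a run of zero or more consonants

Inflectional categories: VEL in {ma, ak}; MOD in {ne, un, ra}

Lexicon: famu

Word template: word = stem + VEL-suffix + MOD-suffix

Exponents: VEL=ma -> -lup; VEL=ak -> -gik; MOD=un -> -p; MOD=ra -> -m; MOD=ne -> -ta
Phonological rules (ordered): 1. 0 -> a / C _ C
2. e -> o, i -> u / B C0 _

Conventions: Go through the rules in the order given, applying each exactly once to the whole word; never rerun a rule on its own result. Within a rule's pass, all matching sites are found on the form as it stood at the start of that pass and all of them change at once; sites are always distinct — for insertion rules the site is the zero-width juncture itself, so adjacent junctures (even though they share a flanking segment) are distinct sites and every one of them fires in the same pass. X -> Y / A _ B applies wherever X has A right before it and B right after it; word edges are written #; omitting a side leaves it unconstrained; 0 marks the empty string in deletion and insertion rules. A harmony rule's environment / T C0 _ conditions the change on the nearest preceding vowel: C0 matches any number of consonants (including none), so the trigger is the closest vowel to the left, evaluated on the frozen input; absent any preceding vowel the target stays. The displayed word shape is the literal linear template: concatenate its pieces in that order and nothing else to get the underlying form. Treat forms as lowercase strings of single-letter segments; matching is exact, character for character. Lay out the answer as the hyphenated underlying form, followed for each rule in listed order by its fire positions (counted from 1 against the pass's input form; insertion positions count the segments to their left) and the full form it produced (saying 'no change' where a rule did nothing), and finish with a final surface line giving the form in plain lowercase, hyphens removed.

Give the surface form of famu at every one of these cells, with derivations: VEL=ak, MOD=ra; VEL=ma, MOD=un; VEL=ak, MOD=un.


cell VEL=ak, MOD=ra:
underlying: famu-gik-m
1. 0 -> a / C _ C: inserts after position(s) 7: famugikam
2. e -> o, i -> u / B C0 _: fires at position(s) 6: famugukam
surface: famugukam

cell VEL=ma, MOD=un:
underlying: famu-lup-p
1. 0 -> a / C _ C: inserts after position(s) 7: famulupap
2. e -> o, i -> u / B C0 _: no change
surface: famulupap

cell VEL=ak, MOD=un:
underlying: famu-gik-p
1. 0 -> a / C _ C: inserts after position(s) 7: famugikap
2. e -> o, i -> u / B C0 _: fires at position(s) 6: famugukap
surface: famugukap


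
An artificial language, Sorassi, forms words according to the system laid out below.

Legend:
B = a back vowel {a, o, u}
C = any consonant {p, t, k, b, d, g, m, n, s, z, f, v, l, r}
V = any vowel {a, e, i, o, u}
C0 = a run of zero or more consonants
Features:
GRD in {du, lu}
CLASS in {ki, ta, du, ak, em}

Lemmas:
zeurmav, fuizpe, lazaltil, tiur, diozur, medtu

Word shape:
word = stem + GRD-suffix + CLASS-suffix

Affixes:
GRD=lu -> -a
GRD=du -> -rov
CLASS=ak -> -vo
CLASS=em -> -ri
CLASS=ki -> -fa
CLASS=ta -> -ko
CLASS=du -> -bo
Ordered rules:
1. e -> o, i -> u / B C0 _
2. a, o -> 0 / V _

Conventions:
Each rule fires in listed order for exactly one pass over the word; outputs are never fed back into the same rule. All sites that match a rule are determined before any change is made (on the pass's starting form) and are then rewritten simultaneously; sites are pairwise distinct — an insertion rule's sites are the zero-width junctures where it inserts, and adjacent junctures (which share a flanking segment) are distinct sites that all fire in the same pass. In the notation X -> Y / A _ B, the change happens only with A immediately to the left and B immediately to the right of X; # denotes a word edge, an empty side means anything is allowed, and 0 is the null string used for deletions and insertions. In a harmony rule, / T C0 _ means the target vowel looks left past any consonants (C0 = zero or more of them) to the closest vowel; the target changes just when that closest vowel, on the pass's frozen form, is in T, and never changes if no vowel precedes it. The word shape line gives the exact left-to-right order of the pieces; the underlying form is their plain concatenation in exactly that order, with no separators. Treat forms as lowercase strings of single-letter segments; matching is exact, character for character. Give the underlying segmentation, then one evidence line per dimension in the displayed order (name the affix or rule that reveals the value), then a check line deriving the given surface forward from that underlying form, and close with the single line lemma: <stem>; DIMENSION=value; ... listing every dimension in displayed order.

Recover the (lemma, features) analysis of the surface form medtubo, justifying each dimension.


underlying: medtu-a-bo
GRD=lu - signalled by the affix -a
CLASS=du - signalled by the affix -bo
check: medtuabo -> medtuabo -> medtubo
lemma: medtu; GRD=lu; CLASS=du
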